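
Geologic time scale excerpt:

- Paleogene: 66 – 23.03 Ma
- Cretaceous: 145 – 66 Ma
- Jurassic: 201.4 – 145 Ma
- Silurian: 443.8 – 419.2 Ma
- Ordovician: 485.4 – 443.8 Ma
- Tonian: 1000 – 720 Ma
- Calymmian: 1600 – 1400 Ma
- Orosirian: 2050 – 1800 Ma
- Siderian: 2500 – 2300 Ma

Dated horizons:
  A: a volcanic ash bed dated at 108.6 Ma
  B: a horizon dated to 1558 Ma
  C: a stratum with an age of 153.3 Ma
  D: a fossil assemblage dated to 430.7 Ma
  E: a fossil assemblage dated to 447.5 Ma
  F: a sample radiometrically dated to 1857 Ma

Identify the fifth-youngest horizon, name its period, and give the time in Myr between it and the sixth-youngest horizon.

B, in the Calymmian; 299 million years to F

Smaller Ma means younger, so youngest first: A 108.6 < C 153.3 < D 430.7 < E 447.5 < B 1558 < F 1857.
Counting 5 along gives B (1558 Ma); the excerpt puts that inside the Calymmian, 1600–1400 Ma.
Next in line is F (1857 Ma), and 1857 − 1558 = 299 Myr.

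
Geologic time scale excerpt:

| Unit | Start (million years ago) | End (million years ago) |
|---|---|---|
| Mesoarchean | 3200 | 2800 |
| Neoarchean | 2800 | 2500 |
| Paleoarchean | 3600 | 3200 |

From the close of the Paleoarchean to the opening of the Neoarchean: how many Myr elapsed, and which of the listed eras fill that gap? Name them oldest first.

The Paleoarchean closes at 3200 Ma and the Neoarchean opens at 2800 Ma, so the interval is 3200 − 2800 = 400 Myr.
An era fits inside if it starts at or after 3200 Ma and ends at or before 2800 Ma; oldest first that gives Mesoarchean.

400 million years; Mesoarchean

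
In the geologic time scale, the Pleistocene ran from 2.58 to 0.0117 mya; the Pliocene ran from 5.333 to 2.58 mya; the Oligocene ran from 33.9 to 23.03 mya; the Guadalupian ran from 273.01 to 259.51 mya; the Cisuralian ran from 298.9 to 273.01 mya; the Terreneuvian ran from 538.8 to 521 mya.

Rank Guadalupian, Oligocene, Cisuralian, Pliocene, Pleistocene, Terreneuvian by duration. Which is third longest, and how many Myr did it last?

Durations: Guadalupian 13.5; Oligocene 10.87; Cisuralian 25.89; Pliocene 2.753; Pleistocene 2.5683; Terreneuvian 17.8 Myr.
Sorted longest-first: Cisuralian (25.89), Terreneuvian (17.8), Guadalupian (13.5), Oligocene (10.87), Pliocene (2.753), Pleistocene (2.5683).
The third longest is Guadalupian at 13.5 Myr.

Guadalupian, 13.5 million years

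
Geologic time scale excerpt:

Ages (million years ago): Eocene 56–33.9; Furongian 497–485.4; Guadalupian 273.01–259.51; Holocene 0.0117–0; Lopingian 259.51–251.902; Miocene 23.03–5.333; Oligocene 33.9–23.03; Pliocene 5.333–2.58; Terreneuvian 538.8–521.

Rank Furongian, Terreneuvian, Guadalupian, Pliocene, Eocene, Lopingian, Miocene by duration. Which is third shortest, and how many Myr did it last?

Start − end for each: Furongian 497 − 485.4 = 11.6; Terreneuvian 538.8 − 521 = 17.8; Guadalupian 273.01 − 259.51 = 13.5; Pliocene 5.333 − 2.58 = 2.753; Eocene 56 − 33.9 = 22.1; Lopingian 259.51 − 251.902 = 7.608; Miocene 23.03 − 5.333 = 17.697.
Ranking these from shortest: Pliocene < Lopingian < Furongian < Guadalupian < Miocene < Terreneuvian < Eocene.
Position 3 in that ranking is Furongian, which lasted 11.6 Myr.

Furongian, 11.6 million years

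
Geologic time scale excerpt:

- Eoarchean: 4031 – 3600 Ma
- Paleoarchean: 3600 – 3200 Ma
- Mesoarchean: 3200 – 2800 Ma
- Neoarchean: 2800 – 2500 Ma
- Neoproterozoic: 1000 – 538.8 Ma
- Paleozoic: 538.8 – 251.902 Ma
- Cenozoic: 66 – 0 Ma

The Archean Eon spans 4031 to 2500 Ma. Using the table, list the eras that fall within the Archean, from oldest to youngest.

Eras with both bounds inside 4031–2500 Ma: Eoarchean (4031–3600), Paleoarchean (3600–3200), Mesoarchean (3200–2800), Neoarchean (2800–2500).

Eoarchean, Paleoarchean, Mesoarchean, Neoarchean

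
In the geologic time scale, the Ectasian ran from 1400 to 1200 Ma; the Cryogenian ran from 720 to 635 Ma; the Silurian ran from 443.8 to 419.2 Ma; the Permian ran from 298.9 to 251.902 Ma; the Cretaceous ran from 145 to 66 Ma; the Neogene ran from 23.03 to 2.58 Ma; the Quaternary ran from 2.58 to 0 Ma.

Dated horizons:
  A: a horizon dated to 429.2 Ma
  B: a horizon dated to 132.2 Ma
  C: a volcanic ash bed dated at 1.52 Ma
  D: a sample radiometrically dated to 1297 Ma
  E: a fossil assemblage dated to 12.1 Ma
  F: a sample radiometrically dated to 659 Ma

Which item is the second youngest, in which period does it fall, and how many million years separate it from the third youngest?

E, in the Neogene; 120.1 million years to B

Smaller Ma means younger, so youngest first: C 1.52 < E 12.1 < B 132.2 < A 429.2 < F 659 < D 1297.
Counting 2 along gives E (12.1 Ma); the excerpt puts that inside the Neogene, 23.03–2.58 Ma.
Next in line is B (132.2 Ma), and 132.2 − 12.1 = 120.1 Myr.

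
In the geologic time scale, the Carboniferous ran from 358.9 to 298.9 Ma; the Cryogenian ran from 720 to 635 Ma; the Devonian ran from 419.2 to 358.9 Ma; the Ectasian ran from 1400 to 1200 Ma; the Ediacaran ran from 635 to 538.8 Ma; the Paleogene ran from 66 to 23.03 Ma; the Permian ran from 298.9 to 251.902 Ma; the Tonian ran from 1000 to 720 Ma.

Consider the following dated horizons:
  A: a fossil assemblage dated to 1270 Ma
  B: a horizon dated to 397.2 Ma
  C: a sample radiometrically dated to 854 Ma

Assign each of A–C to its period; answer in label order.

Match each age against the start–end ranges in the excerpt: A = 1270 Ma → Ectasian (1400–1200); B = 397.2 Ma → Devonian (419.2–358.9); C = 854 Ma → Tonian (1000–720).

A — Ectasian; B — Devonian; C — Tonian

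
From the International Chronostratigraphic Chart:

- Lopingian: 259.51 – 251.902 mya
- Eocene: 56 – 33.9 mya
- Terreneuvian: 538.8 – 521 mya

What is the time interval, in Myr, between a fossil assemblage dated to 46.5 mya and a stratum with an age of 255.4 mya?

208.9 million years

255.4 − 46.5 = 208.9 million years.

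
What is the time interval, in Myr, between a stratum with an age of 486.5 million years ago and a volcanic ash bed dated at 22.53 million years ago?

463.97 million years

486.5 − 22.53 = 463.97 million years.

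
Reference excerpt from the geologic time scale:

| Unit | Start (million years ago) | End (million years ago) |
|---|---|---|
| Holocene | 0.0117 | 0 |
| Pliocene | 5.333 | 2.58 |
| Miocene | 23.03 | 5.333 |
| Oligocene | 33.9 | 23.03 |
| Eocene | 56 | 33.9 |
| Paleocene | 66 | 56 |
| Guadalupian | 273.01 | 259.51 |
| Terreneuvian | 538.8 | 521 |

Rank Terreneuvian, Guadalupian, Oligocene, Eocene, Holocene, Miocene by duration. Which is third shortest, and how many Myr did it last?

Durations: Terreneuvian 17.8; Guadalupian 13.5; Oligocene 10.87; Eocene 22.1; Holocene 0.0117; Miocene 17.697 Myr.
Sorted shortest-first: Holocene (0.0117), Oligocene (10.87), Guadalupian (13.5), Miocene (17.697), Terreneuvian (17.8), Eocene (22.1).
The third shortest is Guadalupian at 13.5 Myr.

Guadalupian, 13.5 million years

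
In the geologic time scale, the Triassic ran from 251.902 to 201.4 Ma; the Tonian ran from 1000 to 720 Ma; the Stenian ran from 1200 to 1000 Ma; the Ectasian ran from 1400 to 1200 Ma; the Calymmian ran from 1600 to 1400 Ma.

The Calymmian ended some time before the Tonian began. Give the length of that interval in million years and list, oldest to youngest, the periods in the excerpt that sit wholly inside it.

400 million years; Ectasian, Stenian

End of Calymmian = 1400 Ma; start of Tonian = 1000 Ma.
Gap = 1400 − 1000 = 400 Myr.
Periods wholly inside 1400–1000 Ma: Ectasian (1400–1200), Stenian (1200–1000).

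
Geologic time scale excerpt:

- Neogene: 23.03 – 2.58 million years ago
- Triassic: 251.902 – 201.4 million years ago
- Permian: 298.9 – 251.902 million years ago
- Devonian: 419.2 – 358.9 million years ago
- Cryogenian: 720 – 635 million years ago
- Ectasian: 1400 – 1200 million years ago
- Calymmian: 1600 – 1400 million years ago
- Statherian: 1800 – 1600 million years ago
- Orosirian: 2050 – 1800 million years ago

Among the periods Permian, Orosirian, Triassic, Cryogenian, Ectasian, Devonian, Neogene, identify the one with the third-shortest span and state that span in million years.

Start − end for each: Permian 298.9 − 251.902 = 46.998; Orosirian 2050 − 1800 = 250; Triassic 251.902 − 201.4 = 50.502; Cryogenian 720 − 635 = 85; Ectasian 1400 − 1200 = 200; Devonian 419.2 − 358.9 = 60.3; Neogene 23.03 − 2.58 = 20.45.
Ranking these from shortest: Neogene < Permian < Triassic < Devonian < Cryogenian < Ectasian < Orosirian.
Position 3 in that ranking is Triassic, which lasted 50.502 Myr.

Triassic, 50.502 million years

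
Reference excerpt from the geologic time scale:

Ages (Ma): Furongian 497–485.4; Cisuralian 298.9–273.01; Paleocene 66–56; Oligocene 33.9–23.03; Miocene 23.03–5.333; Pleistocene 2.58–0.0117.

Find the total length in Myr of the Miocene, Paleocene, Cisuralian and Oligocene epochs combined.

64.457 million years

Duration is start − end for each: (23.03 − 5.333) + (66 − 56) + (298.9 − 273.01) + (33.9 − 23.03).
That is 17.697 + 10 + 25.89 + 10.87, which totals 64.457 million years.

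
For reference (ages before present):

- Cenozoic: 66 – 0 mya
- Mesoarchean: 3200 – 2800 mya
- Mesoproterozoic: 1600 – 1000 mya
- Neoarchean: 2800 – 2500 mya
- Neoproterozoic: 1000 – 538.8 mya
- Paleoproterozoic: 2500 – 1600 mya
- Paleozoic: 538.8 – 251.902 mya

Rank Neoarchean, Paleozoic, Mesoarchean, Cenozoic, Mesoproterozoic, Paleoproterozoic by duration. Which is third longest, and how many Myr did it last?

Durations: Neoarchean 300; Paleozoic 286.898; Mesoarchean 400; Cenozoic 66; Mesoproterozoic 600; Paleoproterozoic 900 Myr.
Sorted longest-first: Paleoproterozoic (900), Mesoproterozoic (600), Mesoarchean (400), Neoarchean (300), Paleozoic (286.898), Cenozoic (66).
The third longest is Mesoarchean at 400 Myr.

Mesoarchean, 400 million years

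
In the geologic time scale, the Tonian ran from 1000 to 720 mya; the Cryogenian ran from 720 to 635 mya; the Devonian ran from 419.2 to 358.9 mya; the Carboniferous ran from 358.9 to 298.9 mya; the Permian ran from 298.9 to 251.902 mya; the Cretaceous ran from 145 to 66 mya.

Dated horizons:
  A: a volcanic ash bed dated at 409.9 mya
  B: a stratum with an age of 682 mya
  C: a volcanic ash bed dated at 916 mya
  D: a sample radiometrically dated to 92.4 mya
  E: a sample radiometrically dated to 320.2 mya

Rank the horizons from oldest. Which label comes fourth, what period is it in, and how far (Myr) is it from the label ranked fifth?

E, in the Carboniferous; 227.8 million years to D

Sorted oldest-first by Ma: C (916), B (682), A (409.9), E (320.2), D (92.4).
The fourth oldest is E at 320.2 Ma, which lies in 358.9–298.9 Ma: the Carboniferous.
The fifth oldest is D at 92.4 Ma; separation = |320.2 − 92.4| = 227.8 Myr.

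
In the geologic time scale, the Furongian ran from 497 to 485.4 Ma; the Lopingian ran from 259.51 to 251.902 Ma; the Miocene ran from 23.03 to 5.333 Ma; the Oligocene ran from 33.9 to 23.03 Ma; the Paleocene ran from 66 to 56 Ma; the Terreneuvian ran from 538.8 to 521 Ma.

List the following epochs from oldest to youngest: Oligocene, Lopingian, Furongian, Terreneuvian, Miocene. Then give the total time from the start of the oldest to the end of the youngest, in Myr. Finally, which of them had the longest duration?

Terreneuvian, Furongian, Lopingian, Oligocene, Miocene; total span 533.467 Myr; longest is Terreneuvian

From the excerpt: Oligocene 33.9–23.03; Lopingian 259.51–251.902; Furongian 497–485.4; Terreneuvian 538.8–521; Miocene 23.03–5.333 (Ma).
Larger Ma is earlier, so the oldest is Terreneuvian and the youngest is Miocene; oldest to youngest: Terreneuvian, Furongian, Lopingian, Oligocene, Miocene.
Oldest start 538.8 minus youngest end 5.333 gives 533.467 Myr overall.
Individual lengths (start − end): Lopingian 7.608; Furongian 11.6; Miocene 17.697; Oligocene 10.87; Terreneuvian 17.8. The largest is Terreneuvian at 17.8 Myr.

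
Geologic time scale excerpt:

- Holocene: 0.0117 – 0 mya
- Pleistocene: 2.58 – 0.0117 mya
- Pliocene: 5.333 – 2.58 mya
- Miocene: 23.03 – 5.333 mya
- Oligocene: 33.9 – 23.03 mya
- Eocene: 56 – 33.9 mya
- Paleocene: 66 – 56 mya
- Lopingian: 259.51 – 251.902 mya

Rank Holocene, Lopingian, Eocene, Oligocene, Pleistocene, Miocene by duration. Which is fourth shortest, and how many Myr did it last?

Oligocene, 10.87 million years

Start − end for each: Holocene 0.0117 − 0 = 0.0117; Lopingian 259.51 − 251.902 = 7.608; Eocene 56 − 33.9 = 22.1; Oligocene 33.9 − 23.03 = 10.87; Pleistocene 2.58 − 0.0117 = 2.5683; Miocene 23.03 − 5.333 = 17.697.
Ranking these from shortest: Holocene < Pleistocene < Lopingian < Oligocene < Miocene < Eocene.
Position 4 in that ranking is Oligocene, which lasted 10.87 Myr.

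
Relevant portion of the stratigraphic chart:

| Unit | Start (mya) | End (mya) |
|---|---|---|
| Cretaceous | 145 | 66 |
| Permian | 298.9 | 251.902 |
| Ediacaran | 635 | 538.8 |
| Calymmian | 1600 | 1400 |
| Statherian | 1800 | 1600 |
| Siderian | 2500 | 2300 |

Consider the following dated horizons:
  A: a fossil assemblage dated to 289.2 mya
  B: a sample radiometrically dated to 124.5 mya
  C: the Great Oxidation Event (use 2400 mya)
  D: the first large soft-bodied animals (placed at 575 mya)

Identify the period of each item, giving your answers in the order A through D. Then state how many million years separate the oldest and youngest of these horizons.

A — Permian; B — Cretaceous; C — Siderian; D — Ediacaran; span 2275.5 million years

A: 289.2 Ma lies in 298.9–251.902 Ma, so Permian.
B: 124.5 Ma lies in 145–66 Ma, so Cretaceous.
C: 2400 Ma lies in 2500–2300 Ma, so Siderian.
D: 575 Ma lies in 635–538.8 Ma, so Ediacaran.
Oldest = 2400 Ma, youngest = 124.5 Ma → span 2275.5 Myr.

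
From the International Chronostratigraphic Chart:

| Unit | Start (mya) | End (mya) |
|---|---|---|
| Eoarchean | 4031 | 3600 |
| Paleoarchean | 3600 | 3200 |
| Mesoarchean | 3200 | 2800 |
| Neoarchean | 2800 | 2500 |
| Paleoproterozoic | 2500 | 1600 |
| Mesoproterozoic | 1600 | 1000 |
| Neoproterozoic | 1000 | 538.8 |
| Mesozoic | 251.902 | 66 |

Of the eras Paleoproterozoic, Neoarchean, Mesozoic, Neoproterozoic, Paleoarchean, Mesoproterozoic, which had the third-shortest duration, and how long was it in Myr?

Durations: Paleoproterozoic 900; Neoarchean 300; Mesozoic 185.902; Neoproterozoic 461.2; Paleoarchean 400; Mesoproterozoic 600 Myr.
Sorted shortest-first: Mesozoic (185.902), Neoarchean (300), Paleoarchean (400), Neoproterozoic (461.2), Mesoproterozoic (600), Paleoproterozoic (900).
The third shortest is Paleoarchean at 400 Myr.

Paleoarchean, 400 million years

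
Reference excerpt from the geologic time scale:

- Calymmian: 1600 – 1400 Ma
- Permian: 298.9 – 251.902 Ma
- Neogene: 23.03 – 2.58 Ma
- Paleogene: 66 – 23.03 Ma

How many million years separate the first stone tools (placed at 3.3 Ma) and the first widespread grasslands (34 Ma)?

30.7 million years

34 − 3.3 = 30.7 million years.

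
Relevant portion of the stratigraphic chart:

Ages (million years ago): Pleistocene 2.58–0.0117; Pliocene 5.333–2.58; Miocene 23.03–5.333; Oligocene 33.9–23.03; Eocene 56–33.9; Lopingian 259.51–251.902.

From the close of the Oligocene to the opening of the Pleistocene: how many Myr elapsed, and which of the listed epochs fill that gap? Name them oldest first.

20.45 million years; Miocene, Pliocene

End of Oligocene = 23.03 Ma; start of Pleistocene = 2.58 Ma.
Gap = 23.03 − 2.58 = 20.45 Myr.
Epochs wholly inside 23.03–2.58 Ma: Miocene (23.03–5.333), Pliocene (5.333–2.58).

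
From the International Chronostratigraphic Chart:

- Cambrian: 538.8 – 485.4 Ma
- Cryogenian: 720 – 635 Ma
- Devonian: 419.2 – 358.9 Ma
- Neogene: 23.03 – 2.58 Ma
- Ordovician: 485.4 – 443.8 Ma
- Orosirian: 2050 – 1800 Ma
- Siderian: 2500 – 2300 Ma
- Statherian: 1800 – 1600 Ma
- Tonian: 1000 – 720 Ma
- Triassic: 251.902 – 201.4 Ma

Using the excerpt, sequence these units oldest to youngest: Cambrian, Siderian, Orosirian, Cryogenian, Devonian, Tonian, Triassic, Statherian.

The oldest of these is Siderian (starts 2500 Ma) and the youngest is Triassic (ends 201.4 Ma).
In between, by decreasing start age: Orosirian (2050), Statherian (1800), Tonian (1000), Cryogenian (720), Cambrian (538.8), Devonian (419.2).

Siderian, Orosirian, Statherian, Tonian, Cryogenian, Cambrian, Devonian, Triassic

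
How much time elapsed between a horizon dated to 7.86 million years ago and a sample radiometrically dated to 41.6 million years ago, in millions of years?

33.74 million years

41.6 − 7.86 = 33.74 million years.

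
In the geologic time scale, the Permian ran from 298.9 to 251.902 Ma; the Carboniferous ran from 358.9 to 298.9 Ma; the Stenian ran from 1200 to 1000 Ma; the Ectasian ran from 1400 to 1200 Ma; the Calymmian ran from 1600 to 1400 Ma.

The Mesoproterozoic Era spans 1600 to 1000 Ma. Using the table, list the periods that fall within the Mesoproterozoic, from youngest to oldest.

Periods with both bounds inside 1600–1000 Ma: Stenian (1200–1000), Ectasian (1400–1200), Calymmian (1600–1400).

Stenian, Ectasian, Calymmian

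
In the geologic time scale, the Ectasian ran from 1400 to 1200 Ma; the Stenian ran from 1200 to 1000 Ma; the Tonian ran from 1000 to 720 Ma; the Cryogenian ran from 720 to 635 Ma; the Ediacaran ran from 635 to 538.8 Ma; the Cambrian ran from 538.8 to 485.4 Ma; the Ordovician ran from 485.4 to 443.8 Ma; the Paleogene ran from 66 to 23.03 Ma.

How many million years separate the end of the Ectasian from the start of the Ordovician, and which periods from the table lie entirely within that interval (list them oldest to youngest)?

End of Ectasian = 1200 Ma; start of Ordovician = 485.4 Ma.
Gap = 1200 − 485.4 = 714.6 Myr.
Periods wholly inside 1200–485.4 Ma: Stenian (1200–1000), Tonian (1000–720), Cryogenian (720–635), Ediacaran (635–538.8), Cambrian (538.8–485.4).

714.6 million years; Stenian, Tonian, Cryogenian, Ediacaran, Cambrian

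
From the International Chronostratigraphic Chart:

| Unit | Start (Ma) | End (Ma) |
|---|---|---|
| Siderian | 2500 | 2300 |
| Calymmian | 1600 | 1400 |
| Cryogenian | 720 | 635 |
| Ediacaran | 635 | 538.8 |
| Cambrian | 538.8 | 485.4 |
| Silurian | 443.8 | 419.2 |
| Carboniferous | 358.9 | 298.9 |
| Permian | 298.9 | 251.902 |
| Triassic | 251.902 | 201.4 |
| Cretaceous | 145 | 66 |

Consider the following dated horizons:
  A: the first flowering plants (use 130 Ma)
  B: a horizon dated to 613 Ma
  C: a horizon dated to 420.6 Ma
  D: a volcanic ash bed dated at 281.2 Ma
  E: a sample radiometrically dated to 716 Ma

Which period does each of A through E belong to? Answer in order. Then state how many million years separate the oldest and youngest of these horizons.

A — Cretaceous; B — Ediacaran; C — Silurian; D — Permian; E — Cryogenian; span 586 million years

Match each age against the start–end ranges in the excerpt: A = 130 Ma → Cretaceous (145–66); B = 613 Ma → Ediacaran (635–538.8); C = 420.6 Ma → Silurian (443.8–419.2); D = 281.2 Ma → Permian (298.9–251.902); E = 716 Ma → Cryogenian (720–635).
The largest age is 716 Ma and the smallest is 130 Ma; their difference is 586 Myr.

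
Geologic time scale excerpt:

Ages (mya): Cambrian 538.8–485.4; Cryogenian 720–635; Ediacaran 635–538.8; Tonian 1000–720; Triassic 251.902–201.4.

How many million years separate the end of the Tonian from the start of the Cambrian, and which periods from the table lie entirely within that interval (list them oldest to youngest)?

181.2 million years; Cryogenian, Ediacaran

The Tonian closes at 720 Ma and the Cambrian opens at 538.8 Ma, so the interval is 720 − 538.8 = 181.2 Myr.
A period fits inside if it starts at or after 720 Ma and ends at or before 538.8 Ma; oldest first that gives Cryogenian, Ediacaran.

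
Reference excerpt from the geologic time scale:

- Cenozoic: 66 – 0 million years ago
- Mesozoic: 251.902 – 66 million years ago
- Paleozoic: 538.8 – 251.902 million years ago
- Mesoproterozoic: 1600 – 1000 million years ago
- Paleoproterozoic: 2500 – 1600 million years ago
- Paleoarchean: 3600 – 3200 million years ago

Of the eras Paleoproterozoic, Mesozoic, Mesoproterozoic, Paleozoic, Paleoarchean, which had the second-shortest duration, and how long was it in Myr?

Paleozoic, 286.898 million years

Start − end for each: Paleoproterozoic 2500 − 1600 = 900; Mesozoic 251.902 − 66 = 185.902; Mesoproterozoic 1600 − 1000 = 600; Paleozoic 538.8 − 251.902 = 286.898; Paleoarchean 3600 − 3200 = 400.
Ranking these from shortest: Mesozoic < Paleozoic < Paleoarchean < Mesoproterozoic < Paleoproterozoic.
Position 2 in that ranking is Paleozoic, which lasted 286.898 Myr.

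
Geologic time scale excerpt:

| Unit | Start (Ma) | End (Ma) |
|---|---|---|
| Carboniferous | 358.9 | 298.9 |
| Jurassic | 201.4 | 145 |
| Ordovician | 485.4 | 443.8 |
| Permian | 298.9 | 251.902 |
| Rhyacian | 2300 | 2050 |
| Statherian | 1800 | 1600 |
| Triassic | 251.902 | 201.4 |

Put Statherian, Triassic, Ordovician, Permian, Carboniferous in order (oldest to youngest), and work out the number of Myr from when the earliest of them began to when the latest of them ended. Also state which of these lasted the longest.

From the excerpt: Statherian 1800–1600; Triassic 251.902–201.4; Ordovician 485.4–443.8; Permian 298.9–251.902; Carboniferous 358.9–298.9 (Ma).
Larger Ma is earlier, so the oldest is Statherian and the youngest is Triassic; oldest to youngest: Statherian, Ordovician, Carboniferous, Permian, Triassic.
Oldest start 1800 minus youngest end 201.4 gives 1598.6 Myr overall.
Individual lengths (start − end): Ordovician 41.6; Permian 46.998; Carboniferous 60; Statherian 200; Triassic 50.502. The largest is Statherian at 200 Myr.

Statherian → Ordovician → Carboniferous → Permian → Triassic; total span 1598.6 Myr; longest is Statherian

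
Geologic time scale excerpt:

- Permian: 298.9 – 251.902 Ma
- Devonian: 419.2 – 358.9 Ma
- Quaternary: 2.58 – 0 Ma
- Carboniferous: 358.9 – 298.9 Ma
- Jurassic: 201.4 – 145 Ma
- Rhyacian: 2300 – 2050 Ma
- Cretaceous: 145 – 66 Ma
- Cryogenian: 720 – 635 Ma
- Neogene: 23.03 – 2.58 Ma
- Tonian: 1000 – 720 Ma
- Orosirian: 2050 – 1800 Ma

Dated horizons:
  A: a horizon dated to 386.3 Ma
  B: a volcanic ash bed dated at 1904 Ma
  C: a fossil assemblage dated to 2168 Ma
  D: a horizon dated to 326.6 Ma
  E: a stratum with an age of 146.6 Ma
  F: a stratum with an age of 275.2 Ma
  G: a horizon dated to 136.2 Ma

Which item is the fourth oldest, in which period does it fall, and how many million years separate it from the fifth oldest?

Larger Ma means older, so oldest first: C 2168 > B 1904 > A 386.3 > D 326.6 > F 275.2 > E 146.6 > G 136.2.
Counting 4 along gives D (326.6 Ma); the excerpt puts that inside the Carboniferous, 358.9–298.9 Ma.
Next in line is F (275.2 Ma), and 326.6 − 275.2 = 51.4 Myr.

D, in the Carboniferous; 51.4 million years to F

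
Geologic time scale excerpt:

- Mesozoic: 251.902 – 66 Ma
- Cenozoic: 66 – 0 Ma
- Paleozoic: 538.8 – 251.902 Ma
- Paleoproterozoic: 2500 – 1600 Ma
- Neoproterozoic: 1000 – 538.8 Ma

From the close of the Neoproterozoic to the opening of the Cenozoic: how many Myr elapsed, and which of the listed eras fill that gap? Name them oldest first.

The Neoproterozoic closes at 538.8 Ma and the Cenozoic opens at 66 Ma, so the interval is 538.8 − 66 = 472.8 Myr.
An era fits inside if it starts at or after 538.8 Ma and ends at or before 66 Ma; oldest first that gives Paleozoic, Mesozoic.

472.8 million years; Paleozoic, Mesozoic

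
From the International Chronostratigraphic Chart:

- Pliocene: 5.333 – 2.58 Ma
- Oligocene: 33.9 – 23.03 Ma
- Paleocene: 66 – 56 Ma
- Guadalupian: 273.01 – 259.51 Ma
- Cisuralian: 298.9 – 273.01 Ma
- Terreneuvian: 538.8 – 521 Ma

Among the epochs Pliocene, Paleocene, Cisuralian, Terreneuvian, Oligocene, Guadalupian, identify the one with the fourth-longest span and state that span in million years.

Oligocene, 10.87 million years

Start − end for each: Pliocene 5.333 − 2.58 = 2.753; Paleocene 66 − 56 = 10; Cisuralian 298.9 − 273.01 = 25.89; Terreneuvian 538.8 − 521 = 17.8; Oligocene 33.9 − 23.03 = 10.87; Guadalupian 273.01 − 259.51 = 13.5.
Ranking these from longest: Cisuralian > Terreneuvian > Guadalupian > Oligocene > Paleocene > Pliocene.
Position 4 in that ranking is Oligocene, which lasted 10.87 Myr.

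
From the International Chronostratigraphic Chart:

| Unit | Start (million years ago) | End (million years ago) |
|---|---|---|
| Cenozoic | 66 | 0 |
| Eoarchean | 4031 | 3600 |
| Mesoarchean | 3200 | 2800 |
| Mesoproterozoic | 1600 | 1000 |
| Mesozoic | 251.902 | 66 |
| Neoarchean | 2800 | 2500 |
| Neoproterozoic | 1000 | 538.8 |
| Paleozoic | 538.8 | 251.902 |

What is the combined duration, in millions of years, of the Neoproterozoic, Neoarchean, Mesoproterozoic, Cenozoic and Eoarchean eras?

Each duration: Neoproterozoic = 461.2; Neoarchean = 300; Mesoproterozoic = 600; Cenozoic = 66; Eoarchean = 431.
Sum: 461.2 + 300 + 600 + 66 + 431 = 1858.2 Myr.

1858.2 million years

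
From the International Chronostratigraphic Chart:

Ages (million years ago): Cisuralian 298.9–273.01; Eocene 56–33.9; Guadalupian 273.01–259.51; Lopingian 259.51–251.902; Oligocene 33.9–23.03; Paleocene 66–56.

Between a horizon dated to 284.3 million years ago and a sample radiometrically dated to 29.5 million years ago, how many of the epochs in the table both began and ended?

The older date is 284.3 Ma and the younger is 29.5 Ma.
Epochs with start < 284.3 and end > 29.5 Ma: Guadalupian (273.01–259.51), Lopingian (259.51–251.902), Paleocene (66–56), Eocene (56–33.9).
That is 4 complete epochs.

4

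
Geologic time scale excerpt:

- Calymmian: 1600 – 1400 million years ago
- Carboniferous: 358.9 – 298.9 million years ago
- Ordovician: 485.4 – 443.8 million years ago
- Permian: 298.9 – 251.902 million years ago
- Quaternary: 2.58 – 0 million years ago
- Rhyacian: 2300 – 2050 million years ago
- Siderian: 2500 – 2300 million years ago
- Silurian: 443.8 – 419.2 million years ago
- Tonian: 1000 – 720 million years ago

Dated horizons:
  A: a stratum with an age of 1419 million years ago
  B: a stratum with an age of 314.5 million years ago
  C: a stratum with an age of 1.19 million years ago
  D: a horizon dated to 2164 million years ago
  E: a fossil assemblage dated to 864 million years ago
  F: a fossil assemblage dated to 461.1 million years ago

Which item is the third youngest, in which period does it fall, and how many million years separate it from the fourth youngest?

F, in the Ordovician; 402.9 million years to E

Sorted youngest-first by Ma: C (1.19), B (314.5), F (461.1), E (864), A (1419), D (2164).
The third youngest is F at 461.1 Ma, which lies in 485.4–443.8 Ma: the Ordovician.
The fourth youngest is E at 864 Ma; separation = |461.1 − 864| = 402.9 Myr.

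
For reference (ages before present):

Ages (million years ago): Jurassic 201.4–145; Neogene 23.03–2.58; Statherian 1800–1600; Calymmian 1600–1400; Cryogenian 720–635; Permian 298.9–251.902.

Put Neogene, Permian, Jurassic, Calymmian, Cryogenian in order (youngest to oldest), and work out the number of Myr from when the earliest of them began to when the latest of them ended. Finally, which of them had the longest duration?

From the excerpt: Neogene 23.03–2.58; Permian 298.9–251.902; Jurassic 201.4–145; Calymmian 1600–1400; Cryogenian 720–635 (Ma).
Larger Ma is earlier, so the oldest is Calymmian and the youngest is Neogene; youngest to oldest: Neogene, Jurassic, Permian, Cryogenian, Calymmian.
Oldest start 1600 minus youngest end 2.58 gives 1597.42 Myr overall.
Individual lengths (start − end): Calymmian 200; Cryogenian 85; Jurassic 56.4; Neogene 20.45; Permian 46.998. The largest is Calymmian at 200 Myr.

Neogene, Jurassic, Permian, Cryogenian, Calymmian; total span 1597.42 Myr; longest is Calymmian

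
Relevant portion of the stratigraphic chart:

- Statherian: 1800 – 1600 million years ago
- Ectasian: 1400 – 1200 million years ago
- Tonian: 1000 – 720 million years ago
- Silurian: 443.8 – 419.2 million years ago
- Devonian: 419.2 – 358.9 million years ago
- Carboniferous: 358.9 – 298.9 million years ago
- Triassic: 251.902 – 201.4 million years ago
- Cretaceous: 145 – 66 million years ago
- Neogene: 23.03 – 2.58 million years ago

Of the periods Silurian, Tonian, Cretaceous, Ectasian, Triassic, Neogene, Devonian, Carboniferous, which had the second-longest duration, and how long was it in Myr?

Ectasian, 200 million years

Start − end for each: Silurian 443.8 − 419.2 = 24.6; Tonian 1000 − 720 = 280; Cretaceous 145 − 66 = 79; Ectasian 1400 − 1200 = 200; Triassic 251.902 − 201.4 = 50.502; Neogene 23.03 − 2.58 = 20.45; Devonian 419.2 − 358.9 = 60.3; Carboniferous 358.9 − 298.9 = 60.
Ranking these from longest: Tonian > Ectasian > Cretaceous > Devonian > Carboniferous > Triassic > Silurian > Neogene.
Position 2 in that ranking is Ectasian, which lasted 200 Myr.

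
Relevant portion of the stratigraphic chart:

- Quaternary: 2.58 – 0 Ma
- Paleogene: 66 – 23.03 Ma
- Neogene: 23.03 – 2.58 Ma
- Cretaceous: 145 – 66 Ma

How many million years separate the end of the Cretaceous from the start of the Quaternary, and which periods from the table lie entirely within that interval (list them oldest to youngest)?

The Cretaceous closes at 66 Ma and the Quaternary opens at 2.58 Ma, so the interval is 66 − 2.58 = 63.42 Myr.
A period fits inside if it starts at or after 66 Ma and ends at or before 2.58 Ma; oldest first that gives Paleogene, Neogene.

63.42 million years; Paleogene, Neogene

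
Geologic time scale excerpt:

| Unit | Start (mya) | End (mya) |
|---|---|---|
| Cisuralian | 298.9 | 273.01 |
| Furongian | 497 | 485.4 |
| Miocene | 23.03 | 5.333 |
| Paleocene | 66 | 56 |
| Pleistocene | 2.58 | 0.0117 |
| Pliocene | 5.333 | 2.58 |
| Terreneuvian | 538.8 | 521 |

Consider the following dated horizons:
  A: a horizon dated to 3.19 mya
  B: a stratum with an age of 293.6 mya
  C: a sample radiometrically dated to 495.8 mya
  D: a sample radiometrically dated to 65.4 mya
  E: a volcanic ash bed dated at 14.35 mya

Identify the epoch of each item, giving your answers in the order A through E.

A — Pliocene; B — Cisuralian; C — Furongian; D — Paleocene; E — Miocene

A: 3.19 Ma lies in 5.333–2.58 Ma, so Pliocene.
B: 293.6 Ma lies in 298.9–273.01 Ma, so Cisuralian.
C: 495.8 Ma lies in 497–485.4 Ma, so Furongian.
D: 65.4 Ma lies in 66–56 Ma, so Paleocene.
E: 14.35 Ma lies in 23.03–5.333 Ma, so Miocene.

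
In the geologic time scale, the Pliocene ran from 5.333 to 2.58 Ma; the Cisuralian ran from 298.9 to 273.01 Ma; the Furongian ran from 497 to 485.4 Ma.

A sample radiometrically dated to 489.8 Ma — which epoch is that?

Furongian

489.8 Ma lies between 497 and 485.4 Ma, so it falls in the Furongian.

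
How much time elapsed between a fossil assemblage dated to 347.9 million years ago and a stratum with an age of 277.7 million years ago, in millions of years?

70.2 million years

347.9 − 277.7 = 70.2 million years.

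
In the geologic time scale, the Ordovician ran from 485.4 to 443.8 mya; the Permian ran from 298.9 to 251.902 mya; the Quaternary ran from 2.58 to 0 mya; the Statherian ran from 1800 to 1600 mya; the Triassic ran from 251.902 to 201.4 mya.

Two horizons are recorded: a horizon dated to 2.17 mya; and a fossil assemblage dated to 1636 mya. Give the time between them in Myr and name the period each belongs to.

Elapsed time: 1636 − 2.17 = 1633.83 Myr.
2.17 Ma lies within 2.58–0 Ma: Quaternary.
1636 Ma lies within 1800–1600 Ma: Statherian.

1633.83 million years apart; the first in the Quaternary, the second in the Statherian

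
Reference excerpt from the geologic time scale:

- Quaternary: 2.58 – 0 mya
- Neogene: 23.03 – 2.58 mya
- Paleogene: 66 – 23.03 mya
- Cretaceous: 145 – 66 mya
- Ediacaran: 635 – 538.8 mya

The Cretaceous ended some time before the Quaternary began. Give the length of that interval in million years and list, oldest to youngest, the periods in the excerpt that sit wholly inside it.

63.42 million years; Paleogene, Neogene

End of Cretaceous = 66 Ma; start of Quaternary = 2.58 Ma.
Gap = 66 − 2.58 = 63.42 Myr.
Periods wholly inside 66–2.58 Ma: Paleogene (66–23.03), Neogene (23.03–2.58).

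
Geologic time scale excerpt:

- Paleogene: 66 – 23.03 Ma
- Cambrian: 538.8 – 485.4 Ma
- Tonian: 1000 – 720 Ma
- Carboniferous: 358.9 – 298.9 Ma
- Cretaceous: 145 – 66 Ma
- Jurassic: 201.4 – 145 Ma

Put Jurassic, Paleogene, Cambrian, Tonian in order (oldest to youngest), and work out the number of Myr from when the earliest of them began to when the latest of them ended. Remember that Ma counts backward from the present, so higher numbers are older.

Tonian → Cambrian → Jurassic → Paleogene; total span 976.97 Myr

From the excerpt: Jurassic 201.4–145; Paleogene 66–23.03; Cambrian 538.8–485.4; Tonian 1000–720 (Ma).
Larger Ma is earlier, so the oldest is Tonian and the youngest is Paleogene; oldest to youngest: Tonian, Cambrian, Jurassic, Paleogene.
Oldest start 1000 minus youngest end 23.03 gives 976.97 Myr overall.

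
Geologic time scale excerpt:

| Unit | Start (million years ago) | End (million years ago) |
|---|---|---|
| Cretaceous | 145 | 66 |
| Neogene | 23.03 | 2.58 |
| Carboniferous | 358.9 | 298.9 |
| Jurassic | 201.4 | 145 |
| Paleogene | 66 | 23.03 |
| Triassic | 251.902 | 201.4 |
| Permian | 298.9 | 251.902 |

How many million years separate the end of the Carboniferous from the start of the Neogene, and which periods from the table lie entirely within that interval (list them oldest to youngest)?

275.87 million years; Permian, Triassic, Jurassic, Cretaceous, Paleogene

The Carboniferous closes at 298.9 Ma and the Neogene opens at 23.03 Ma, so the interval is 298.9 − 23.03 = 275.87 Myr.
A period fits inside if it starts at or after 298.9 Ma and ends at or before 23.03 Ma; oldest first that gives Permian, Triassic, Jurassic, Cretaceous, Paleogene.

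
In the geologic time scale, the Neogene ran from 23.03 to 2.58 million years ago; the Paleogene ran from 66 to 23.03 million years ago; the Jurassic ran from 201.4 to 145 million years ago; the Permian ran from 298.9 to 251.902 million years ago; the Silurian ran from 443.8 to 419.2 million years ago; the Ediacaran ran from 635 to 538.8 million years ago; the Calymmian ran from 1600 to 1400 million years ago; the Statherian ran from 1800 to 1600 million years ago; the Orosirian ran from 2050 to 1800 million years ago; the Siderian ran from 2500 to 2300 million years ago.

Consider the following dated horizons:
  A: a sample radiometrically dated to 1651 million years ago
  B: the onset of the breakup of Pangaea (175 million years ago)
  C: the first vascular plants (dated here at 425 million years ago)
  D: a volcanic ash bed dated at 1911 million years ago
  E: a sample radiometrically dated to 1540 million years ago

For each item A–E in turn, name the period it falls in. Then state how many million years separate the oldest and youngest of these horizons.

Match each age against the start–end ranges in the excerpt: A = 1651 Ma → Statherian (1800–1600); B = 175 Ma → Jurassic (201.4–145); C = 425 Ma → Silurian (443.8–419.2); D = 1911 Ma → Orosirian (2050–1800); E = 1540 Ma → Calymmian (1600–1400).
The largest age is 1911 Ma and the smallest is 175 Ma; their difference is 1736 Myr.

A — Statherian; B — Jurassic; C — Silurian; D — Orosirian; E — Calymmian; span 1736 million years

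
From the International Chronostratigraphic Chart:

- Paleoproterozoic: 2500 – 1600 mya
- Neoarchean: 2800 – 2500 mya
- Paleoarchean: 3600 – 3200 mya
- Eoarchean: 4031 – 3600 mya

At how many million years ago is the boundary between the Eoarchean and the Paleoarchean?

3600 mya

The Eoarchean ends and the Paleoarchean begins at 3600 mya.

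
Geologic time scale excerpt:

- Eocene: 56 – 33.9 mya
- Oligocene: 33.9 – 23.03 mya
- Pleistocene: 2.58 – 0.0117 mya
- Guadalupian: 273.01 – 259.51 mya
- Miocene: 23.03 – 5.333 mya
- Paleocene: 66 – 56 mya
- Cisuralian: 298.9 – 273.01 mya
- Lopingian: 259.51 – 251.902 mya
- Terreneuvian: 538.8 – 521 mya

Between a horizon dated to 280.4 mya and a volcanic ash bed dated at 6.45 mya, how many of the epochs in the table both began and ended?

5

The older date is 280.4 Ma and the younger is 6.45 Ma.
Epochs with start < 280.4 and end > 6.45 Ma: Guadalupian (273.01–259.51), Lopingian (259.51–251.902), Paleocene (66–56), Eocene (56–33.9), Oligocene (33.9–23.03).
That is 5 complete epochs.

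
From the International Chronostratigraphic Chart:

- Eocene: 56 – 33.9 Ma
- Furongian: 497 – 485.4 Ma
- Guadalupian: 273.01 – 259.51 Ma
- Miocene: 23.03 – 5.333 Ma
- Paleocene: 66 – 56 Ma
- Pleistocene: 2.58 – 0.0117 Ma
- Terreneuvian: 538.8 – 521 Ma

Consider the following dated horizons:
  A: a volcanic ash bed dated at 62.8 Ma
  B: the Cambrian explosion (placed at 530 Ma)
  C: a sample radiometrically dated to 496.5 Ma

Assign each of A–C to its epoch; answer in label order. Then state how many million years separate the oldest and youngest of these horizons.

A — Paleocene; B — Terreneuvian; C — Furongian; span 467.2 million years

A: 62.8 Ma lies in 66–56 Ma, so Paleocene.
B: 530 Ma lies in 538.8–521 Ma, so Terreneuvian.
C: 496.5 Ma lies in 497–485.4 Ma, so Furongian.
Oldest = 530 Ma, youngest = 62.8 Ma → span 467.2 Myr.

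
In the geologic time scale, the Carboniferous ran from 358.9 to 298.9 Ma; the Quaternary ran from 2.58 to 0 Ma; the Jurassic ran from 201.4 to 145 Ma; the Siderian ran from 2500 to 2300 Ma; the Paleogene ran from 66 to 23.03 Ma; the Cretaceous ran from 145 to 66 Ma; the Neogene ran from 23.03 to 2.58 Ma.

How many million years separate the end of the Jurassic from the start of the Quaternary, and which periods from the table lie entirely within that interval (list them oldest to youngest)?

The Jurassic closes at 145 Ma and the Quaternary opens at 2.58 Ma, so the interval is 145 − 2.58 = 142.42 Myr.
A period fits inside if it starts at or after 145 Ma and ends at or before 2.58 Ma; oldest first that gives Cretaceous, Paleogene, Neogene.

142.42 million years; Cretaceous, Paleogene, Neogene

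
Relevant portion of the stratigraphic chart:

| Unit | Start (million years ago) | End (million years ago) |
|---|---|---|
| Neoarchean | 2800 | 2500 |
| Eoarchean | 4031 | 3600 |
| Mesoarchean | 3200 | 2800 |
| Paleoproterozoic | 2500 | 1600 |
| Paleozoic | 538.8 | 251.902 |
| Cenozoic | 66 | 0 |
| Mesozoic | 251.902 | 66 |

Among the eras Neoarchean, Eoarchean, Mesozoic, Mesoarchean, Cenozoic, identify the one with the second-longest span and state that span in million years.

Mesoarchean, 400 million years

Start − end for each: Neoarchean 2800 − 2500 = 300; Eoarchean 4031 − 3600 = 431; Mesozoic 251.902 − 66 = 185.902; Mesoarchean 3200 − 2800 = 400; Cenozoic 66 − 0 = 66.
Ranking these from longest: Eoarchean > Mesoarchean > Neoarchean > Mesozoic > Cenozoic.
Position 2 in that ranking is Mesoarchean, which lasted 400 Myr.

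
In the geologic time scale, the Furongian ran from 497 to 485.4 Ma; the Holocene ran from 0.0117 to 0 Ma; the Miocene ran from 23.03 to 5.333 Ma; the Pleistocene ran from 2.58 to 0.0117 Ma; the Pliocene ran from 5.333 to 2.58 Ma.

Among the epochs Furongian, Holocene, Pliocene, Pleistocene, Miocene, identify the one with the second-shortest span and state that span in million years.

Pleistocene, 2.5683 million years

Start − end for each: Furongian 497 − 485.4 = 11.6; Holocene 0.0117 − 0 = 0.0117; Pliocene 5.333 − 2.58 = 2.753; Pleistocene 2.58 − 0.0117 = 2.5683; Miocene 23.03 − 5.333 = 17.697.
Ranking these from shortest: Holocene < Pleistocene < Pliocene < Furongian < Miocene.
Position 2 in that ranking is Pleistocene, which lasted 2.5683 Myr.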